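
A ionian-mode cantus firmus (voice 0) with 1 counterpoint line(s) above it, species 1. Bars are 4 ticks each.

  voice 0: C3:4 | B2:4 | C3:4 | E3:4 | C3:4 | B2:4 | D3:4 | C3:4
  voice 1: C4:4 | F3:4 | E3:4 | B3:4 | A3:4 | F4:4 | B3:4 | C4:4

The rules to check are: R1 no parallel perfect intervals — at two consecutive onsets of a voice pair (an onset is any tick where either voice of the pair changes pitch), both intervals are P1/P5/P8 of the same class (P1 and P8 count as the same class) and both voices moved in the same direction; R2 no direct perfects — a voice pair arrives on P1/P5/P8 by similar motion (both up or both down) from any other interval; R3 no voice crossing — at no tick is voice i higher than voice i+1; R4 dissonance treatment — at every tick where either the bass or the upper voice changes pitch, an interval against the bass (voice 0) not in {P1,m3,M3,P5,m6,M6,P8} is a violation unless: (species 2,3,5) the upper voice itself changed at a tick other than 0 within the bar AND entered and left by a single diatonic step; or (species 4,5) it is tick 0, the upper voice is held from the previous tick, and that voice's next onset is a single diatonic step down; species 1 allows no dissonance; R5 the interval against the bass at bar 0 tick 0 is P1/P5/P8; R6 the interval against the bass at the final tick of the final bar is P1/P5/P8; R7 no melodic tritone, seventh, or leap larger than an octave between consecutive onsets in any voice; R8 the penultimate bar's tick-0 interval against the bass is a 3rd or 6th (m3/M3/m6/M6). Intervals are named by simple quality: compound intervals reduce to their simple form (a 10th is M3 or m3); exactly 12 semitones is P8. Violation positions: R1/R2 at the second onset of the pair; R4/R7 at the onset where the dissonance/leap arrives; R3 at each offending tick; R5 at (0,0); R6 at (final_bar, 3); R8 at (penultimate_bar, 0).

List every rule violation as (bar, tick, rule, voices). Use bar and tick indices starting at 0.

bar 0: v0=C3 v1=C4 downbeat P8
bar 1: v0=B2 v1=F3 downbeat TT
bar 2: v0=C3 v1=E3 downbeat M3
bar 3: v0=E3 v1=B3 downbeat P5
bar 4: v0=C3 v1=A3 downbeat M6
bar 5: v0=B2 v1=F4 downbeat TT
bar 6: v0=D3 v1=B3 downbeat M6
bar 7: v0=C3 v1=C4 downbeat P8
  -> R4 @ bar 1 tick 0 v(0, 1): B2/F3 TT untreated
  -> R2 @ bar 3 tick 0 v(0, 1): C3/E3 M3 -> E3/B3 P5 similar
  -> R4 @ bar 5 tick 0 v(0, 1): B2/F4 TT untreated
  -> R7 @ bar 6 tick 0 v(1,): F4->B3 leap 6st

(1, 0, R4, (0, 1))
(3, 0, R2, (0, 1))
(5, 0, R4, (0, 1))
(6, 0, R7, (1,))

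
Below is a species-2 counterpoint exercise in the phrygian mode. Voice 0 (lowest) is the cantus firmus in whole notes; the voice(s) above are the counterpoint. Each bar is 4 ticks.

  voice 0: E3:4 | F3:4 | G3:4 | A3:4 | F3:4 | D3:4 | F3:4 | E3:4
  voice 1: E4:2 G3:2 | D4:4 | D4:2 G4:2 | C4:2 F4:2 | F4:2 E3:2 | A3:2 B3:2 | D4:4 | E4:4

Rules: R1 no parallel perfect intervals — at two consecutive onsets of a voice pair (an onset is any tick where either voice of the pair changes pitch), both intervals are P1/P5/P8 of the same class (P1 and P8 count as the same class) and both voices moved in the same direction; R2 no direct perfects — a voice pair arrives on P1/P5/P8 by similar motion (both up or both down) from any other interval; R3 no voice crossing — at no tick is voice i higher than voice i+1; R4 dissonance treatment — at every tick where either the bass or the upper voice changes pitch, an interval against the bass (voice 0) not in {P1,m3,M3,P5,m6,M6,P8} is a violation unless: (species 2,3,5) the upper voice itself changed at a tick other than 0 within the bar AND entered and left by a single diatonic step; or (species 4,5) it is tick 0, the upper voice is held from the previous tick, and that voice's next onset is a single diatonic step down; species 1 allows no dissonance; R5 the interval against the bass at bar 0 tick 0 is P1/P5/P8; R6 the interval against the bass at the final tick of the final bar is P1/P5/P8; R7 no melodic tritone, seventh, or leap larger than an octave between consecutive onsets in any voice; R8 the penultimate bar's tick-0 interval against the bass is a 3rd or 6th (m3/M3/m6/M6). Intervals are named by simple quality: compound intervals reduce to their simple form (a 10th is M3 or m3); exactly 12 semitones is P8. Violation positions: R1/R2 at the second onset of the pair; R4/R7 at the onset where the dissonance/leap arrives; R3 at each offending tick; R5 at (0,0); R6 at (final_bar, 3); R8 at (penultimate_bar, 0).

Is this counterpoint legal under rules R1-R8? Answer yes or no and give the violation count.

No (4 violations)

bar 0: v0=E3 v1=E4 (P8)
bar 1: v0=F3 v1=D4 (M6)
bar 2: v0=G3 v1=D4 (P5)
bar 3: v0=A3 v1=C4 (m3)
bar 4: v0=F3 v1=F4 (P8)
bar 5: v0=D3 v1=A3 (P5)
bar 6: v0=F3 v1=D4 (M6)
bar 7: v0=E3 v1=E4 (P8)
  R3 @ bar4.2: F3 above E3
  R4 @ bar4.2: F3/E3 m2 untreated
  R7 @ bar4.2: F4->E3 leap 13st
  R3 @ bar4.3: F3 above E3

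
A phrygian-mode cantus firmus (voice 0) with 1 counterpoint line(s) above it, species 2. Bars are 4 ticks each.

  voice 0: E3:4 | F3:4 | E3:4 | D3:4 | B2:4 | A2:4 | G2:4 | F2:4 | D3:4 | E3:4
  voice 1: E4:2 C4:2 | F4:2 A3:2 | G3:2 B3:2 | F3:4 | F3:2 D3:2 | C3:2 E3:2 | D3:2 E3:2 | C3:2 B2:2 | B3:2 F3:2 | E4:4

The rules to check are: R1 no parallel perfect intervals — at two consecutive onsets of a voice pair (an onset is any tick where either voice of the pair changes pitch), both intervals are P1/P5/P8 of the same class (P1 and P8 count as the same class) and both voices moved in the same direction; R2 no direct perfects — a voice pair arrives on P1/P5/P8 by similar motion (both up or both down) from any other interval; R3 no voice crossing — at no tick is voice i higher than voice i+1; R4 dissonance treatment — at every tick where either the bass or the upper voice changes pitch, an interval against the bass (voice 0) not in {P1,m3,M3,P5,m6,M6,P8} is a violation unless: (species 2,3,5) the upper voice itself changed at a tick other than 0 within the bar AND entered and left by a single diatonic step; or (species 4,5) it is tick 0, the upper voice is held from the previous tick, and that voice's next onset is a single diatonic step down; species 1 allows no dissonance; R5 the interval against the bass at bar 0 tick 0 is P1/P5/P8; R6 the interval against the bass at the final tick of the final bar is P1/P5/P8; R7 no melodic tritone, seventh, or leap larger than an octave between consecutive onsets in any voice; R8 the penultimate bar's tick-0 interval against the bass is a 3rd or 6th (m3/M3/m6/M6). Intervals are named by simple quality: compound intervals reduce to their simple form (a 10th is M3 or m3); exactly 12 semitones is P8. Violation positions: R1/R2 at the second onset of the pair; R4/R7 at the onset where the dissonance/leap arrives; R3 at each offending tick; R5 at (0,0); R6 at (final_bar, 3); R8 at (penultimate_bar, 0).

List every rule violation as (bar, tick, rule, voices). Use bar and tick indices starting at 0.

bar 0: v0=E3 v1=E4 downbeat P8
bar 1: v0=F3 v1=F4 downbeat P8
bar 2: v0=E3 v1=G3 downbeat m3
bar 3: v0=D3 v1=F3 downbeat m3
bar 4: v0=B2 v1=F3 downbeat TT
bar 5: v0=A2 v1=C3 downbeat m3
bar 6: v0=G2 v1=D3 downbeat P5
bar 7: v0=F2 v1=C3 downbeat P5
bar 8: v0=D3 v1=B3 downbeat M6
bar 9: v0=E3 v1=E4 downbeat P8
  -> R2 @ bar 1 tick 0 v(0, 1): E3/C4 m6 -> F3/F4 P8 similar
  -> R7 @ bar 3 tick 0 v(1,): B3->F3 leap 6st
  -> R4 @ bar 4 tick 0 v(0, 1): B2/F3 TT untreated
  -> R1 @ bar 6 tick 0 v(0, 1): A2/E3 P5 -> G2/D3 P5 similar
  -> R2 @ bar 7 tick 0 v(0, 1): G2/E3 M6 -> F2/C3 P5 similar
  -> R4 @ bar 7 tick 2 v(0, 1): F2/B2 TT untreated
  -> R7 @ bar 8 tick 2 v(1,): B3->F3 leap 6st
  -> R2 @ bar 9 tick 0 v(0, 1): D3/F3 m3 -> E3/E4 P8 similar
  -> R7 @ bar 9 tick 0 v(1,): F3->E4 leap 11st

(1, 0, R2, (0, 1))
(3, 0, R7, (1,))
(4, 0, R4, (0, 1))
(6, 0, R1, (0, 1))
(7, 0, R2, (0, 1))
(7, 2, R4, (0, 1))
(8, 2, R7, (1,))
(9, 0, R2, (0, 1))
(9, 0, R7, (1,))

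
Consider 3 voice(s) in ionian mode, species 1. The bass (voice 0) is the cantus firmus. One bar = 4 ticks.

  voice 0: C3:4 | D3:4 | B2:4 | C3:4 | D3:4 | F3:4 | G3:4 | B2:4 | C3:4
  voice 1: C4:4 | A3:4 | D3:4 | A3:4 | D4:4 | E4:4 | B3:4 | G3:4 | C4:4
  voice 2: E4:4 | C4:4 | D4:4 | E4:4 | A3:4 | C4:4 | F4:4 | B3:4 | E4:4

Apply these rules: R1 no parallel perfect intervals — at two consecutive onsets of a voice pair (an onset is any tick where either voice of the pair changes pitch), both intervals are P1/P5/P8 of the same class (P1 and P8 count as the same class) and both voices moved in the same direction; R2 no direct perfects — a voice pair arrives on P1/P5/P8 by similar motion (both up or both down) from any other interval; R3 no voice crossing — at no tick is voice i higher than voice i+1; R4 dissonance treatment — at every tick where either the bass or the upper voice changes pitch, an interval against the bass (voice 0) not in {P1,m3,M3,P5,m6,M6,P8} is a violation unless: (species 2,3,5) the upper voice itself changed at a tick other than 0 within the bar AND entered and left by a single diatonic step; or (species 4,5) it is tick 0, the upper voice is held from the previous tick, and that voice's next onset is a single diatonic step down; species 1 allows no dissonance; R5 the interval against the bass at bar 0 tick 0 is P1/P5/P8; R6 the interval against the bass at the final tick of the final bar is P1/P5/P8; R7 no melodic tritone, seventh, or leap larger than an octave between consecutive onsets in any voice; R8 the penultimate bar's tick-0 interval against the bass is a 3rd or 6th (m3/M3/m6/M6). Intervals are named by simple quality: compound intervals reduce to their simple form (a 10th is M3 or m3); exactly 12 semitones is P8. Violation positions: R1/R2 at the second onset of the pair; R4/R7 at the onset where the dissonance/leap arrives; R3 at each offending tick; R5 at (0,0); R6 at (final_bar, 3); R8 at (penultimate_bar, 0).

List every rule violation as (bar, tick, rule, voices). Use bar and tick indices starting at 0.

(0, 0, R5, (0, 2))
(1, 0, R4, (0, 2))
(3, 0, R2, (1, 2))
(4, 0, R2, (0, 1))
(4, 0, R3, (1, 2))
(4, 1, R3, (1, 2))
(4, 2, R3, (1, 2))
(4, 3, R3, (1, 2))
(5, 0, R1, (0, 2))
(5, 0, R3, (1, 2))
(5, 0, R4, (0, 1))
(5, 1, R3, (1, 2))
(5, 2, R3, (1, 2))
(5, 3, R3, (1, 2))
(6, 0, R4, (0, 2))
(7, 0, R2, (0, 2))
(7, 0, R7, (2,))
(7, 0, R8, (0, 2))
(8, 0, R2, (0, 1))
(8, 3, R6, (0, 2))

bar 0: v0=C3 v1=C4 v2=E4 downbeat M3
bar 1: v0=D3 v1=A3 v2=C4 downbeat m7
bar 2: v0=B2 v1=D3 v2=D4 downbeat m3
bar 3: v0=C3 v1=A3 v2=E4 downbeat M3
bar 4: v0=D3 v1=D4 v2=A3 downbeat P5
bar 5: v0=F3 v1=E4 v2=C4 downbeat P5
bar 6: v0=G3 v1=B3 v2=F4 downbeat m7
bar 7: v0=B2 v1=G3 v2=B3 downbeat P8
bar 8: v0=C3 v1=C4 v2=E4 downbeat M3
  -> R5 @ bar 0 tick 0 v(0, 2): opens on M3
  -> R4 @ bar 1 tick 0 v(0, 2): D3/C4 m7 untreated
  -> R2 @ bar 3 tick 0 v(1, 2): D3/D4 P8 -> A3/E4 P5 similar
  -> R2 @ bar 4 tick 0 v(0, 1): C3/A3 M6 -> D3/D4 P8 similar
  -> R3 @ bar 4 tick 0 v(1, 2): D4 above A3
  -> R3 @ bar 4 tick 1 v(1, 2): D4 above A3
  -> R3 @ bar 4 tick 2 v(1, 2): D4 above A3
  -> R3 @ bar 4 tick 3 v(1, 2): D4 above A3
  -> R1 @ bar 5 tick 0 v(0, 2): D3/A3 P5 -> F3/C4 P5 similar
  -> R3 @ bar 5 tick 0 v(1, 2): E4 above C4
  -> R4 @ bar 5 tick 0 v(0, 1): F3/E4 M7 untreated
  -> R3 @ bar 5 tick 1 v(1, 2): E4 above C4
  -> R3 @ bar 5 tick 2 v(1, 2): E4 above C4
  -> R3 @ bar 5 tick 3 v(1, 2): E4 above C4
  -> R4 @ bar 6 tick 0 v(0, 2): G3/F4 m7 untreated
  -> R2 @ bar 7 tick 0 v(0, 2): G3/F4 m7 -> B2/B3 P8 similar
  -> R7 @ bar 7 tick 0 v(2,): F4->B3 leap 6st
  -> R8 @ bar 7 tick 0 v(0, 2): penult P8 not 3rd/6th
  -> R2 @ bar 8 tick 0 v(0, 1): B2/G3 m6 -> C3/C4 P8 similar
  -> R6 @ bar 8 tick 3 v(0, 2): closes on M3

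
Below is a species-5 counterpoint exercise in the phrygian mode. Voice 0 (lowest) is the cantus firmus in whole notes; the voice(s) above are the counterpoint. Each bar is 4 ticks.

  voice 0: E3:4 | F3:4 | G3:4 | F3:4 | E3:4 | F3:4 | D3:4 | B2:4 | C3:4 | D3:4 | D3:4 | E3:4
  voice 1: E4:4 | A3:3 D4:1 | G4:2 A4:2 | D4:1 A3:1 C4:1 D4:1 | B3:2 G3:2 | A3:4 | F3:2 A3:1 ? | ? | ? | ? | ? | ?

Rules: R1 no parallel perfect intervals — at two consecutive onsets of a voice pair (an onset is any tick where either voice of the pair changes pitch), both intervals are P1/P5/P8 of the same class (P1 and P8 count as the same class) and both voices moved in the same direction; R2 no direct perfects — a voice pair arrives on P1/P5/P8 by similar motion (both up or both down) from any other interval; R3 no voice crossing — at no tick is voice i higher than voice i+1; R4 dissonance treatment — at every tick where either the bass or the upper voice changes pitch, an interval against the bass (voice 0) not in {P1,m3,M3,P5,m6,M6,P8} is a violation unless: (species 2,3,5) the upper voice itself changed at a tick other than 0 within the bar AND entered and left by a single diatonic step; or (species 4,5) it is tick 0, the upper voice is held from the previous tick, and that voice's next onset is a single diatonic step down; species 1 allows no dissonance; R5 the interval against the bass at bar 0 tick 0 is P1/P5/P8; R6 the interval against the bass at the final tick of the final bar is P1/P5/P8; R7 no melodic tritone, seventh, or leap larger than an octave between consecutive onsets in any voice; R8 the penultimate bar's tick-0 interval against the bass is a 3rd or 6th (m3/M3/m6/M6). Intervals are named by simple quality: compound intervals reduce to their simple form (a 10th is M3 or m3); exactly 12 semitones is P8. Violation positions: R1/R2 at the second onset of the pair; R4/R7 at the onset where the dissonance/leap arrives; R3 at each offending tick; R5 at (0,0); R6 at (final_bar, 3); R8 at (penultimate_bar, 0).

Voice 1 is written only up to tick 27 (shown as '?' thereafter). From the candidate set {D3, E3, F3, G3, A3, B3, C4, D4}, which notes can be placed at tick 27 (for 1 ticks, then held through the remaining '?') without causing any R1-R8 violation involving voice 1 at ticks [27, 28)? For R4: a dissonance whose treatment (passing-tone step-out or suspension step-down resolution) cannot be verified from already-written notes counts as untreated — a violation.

{A3, B3, D3, D4, F3}

D3: legal
E3: violates R4
F3: legal
G3: violates R4
A3: legal
B3: legal
C4: violates R4
D4: legal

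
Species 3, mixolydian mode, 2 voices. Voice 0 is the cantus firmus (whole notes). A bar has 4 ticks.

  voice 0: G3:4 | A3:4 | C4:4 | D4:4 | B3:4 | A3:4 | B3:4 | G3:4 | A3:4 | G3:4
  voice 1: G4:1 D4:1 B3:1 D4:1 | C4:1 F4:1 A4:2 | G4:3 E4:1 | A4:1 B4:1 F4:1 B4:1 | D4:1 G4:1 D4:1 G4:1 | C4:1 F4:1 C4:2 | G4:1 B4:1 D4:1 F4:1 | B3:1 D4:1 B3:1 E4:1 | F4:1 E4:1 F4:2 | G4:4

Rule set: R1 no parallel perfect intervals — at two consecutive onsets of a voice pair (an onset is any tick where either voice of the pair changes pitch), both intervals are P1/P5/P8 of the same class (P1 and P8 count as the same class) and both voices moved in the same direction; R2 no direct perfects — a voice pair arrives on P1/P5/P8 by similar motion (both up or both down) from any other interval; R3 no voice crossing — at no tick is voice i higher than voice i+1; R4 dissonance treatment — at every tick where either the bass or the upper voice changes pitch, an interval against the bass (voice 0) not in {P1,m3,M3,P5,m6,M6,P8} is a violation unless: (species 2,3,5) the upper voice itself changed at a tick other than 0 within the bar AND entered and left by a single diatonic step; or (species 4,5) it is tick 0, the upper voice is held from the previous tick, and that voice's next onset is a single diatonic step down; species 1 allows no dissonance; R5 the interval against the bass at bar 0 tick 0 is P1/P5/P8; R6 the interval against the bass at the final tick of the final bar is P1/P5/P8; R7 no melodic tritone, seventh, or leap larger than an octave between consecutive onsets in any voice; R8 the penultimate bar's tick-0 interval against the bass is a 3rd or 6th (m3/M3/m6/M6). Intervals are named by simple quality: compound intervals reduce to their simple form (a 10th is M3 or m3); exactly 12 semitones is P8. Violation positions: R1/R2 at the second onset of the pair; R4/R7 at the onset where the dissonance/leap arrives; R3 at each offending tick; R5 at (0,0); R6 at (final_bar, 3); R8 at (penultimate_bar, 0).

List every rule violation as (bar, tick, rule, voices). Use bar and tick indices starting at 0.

(3, 0, R2, (0, 1))
(3, 2, R7, (1,))
(3, 3, R7, (1,))
(6, 3, R4, (0, 1))
(7, 0, R7, (1,))

bar 0: v0=G3 v1=G4 downbeat P8
bar 1: v0=A3 v1=C4 downbeat m3
bar 2: v0=C4 v1=G4 downbeat P5
bar 3: v0=D4 v1=A4 downbeat P5
bar 4: v0=B3 v1=D4 downbeat m3
bar 5: v0=A3 v1=C4 downbeat m3
bar 6: v0=B3 v1=G4 downbeat m6
bar 7: v0=G3 v1=B3 downbeat M3
bar 8: v0=A3 v1=F4 downbeat m6
bar 9: v0=G3 v1=G4 downbeat P8
  -> R2 @ bar 3 tick 0 v(0, 1): C4/E4 M3 -> D4/A4 P5 similar
  -> R7 @ bar 3 tick 2 v(1,): B4->F4 leap 6st
  -> R7 @ bar 3 tick 3 v(1,): F4->B4 leap 6st
  -> R4 @ bar 6 tick 3 v(0, 1): B3/F4 TT untreated
  -> R7 @ bar 7 tick 0 v(1,): F4->B3 leap 6st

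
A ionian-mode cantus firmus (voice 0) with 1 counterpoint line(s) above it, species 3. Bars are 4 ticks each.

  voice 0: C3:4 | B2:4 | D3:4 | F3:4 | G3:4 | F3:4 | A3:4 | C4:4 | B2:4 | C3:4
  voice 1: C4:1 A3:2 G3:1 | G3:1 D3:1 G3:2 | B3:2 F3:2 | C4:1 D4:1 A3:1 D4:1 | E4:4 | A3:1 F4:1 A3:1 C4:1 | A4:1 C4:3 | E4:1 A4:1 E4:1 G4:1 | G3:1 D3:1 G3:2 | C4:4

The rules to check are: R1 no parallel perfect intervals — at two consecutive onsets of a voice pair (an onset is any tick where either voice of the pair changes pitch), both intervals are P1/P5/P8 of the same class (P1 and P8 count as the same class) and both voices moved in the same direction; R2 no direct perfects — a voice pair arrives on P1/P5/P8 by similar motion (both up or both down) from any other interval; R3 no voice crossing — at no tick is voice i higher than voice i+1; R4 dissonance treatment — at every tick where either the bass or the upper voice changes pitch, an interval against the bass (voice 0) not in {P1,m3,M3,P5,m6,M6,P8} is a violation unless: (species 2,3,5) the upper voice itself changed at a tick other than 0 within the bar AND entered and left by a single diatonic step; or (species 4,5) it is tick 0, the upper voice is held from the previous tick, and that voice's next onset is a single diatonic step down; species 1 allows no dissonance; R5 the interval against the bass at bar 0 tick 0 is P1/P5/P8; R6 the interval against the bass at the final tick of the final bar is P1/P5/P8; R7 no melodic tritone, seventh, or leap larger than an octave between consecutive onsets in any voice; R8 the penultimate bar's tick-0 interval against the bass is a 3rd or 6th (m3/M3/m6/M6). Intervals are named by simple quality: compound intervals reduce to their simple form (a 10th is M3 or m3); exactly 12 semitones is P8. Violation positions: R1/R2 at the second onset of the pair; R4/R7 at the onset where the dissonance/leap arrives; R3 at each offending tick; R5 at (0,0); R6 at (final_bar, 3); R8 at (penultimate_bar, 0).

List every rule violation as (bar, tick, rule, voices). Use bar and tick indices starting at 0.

(2, 2, R7, (1,))
(3, 0, R2, (0, 1))
(6, 0, R2, (0, 1))
(8, 0, R7, (0,))
(9, 0, R2, (0, 1))

bar 0: v0=C3 v1=C4 downbeat P8
bar 1: v0=B2 v1=G3 downbeat m6
bar 2: v0=D3 v1=B3 downbeat M6
bar 3: v0=F3 v1=C4 downbeat P5
bar 4: v0=G3 v1=E4 downbeat M6
bar 5: v0=F3 v1=A3 downbeat M3
bar 6: v0=A3 v1=A4 downbeat P8
bar 7: v0=C4 v1=E4 downbeat M3
bar 8: v0=B2 v1=G3 downbeat m6
bar 9: v0=C3 v1=C4 downbeat P8
  -> R7 @ bar 2 tick 2 v(1,): B3->F3 leap 6st
  -> R2 @ bar 3 tick 0 v(0, 1): D3/F3 m3 -> F3/C4 P5 similar
  -> R2 @ bar 6 tick 0 v(0, 1): F3/C4 P5 -> A3/A4 P8 similar
  -> R7 @ bar 8 tick 0 v(0,): C4->B2 leap 13st
  -> R2 @ bar 9 tick 0 v(0, 1): B2/G3 m6 -> C3/C4 P8 similar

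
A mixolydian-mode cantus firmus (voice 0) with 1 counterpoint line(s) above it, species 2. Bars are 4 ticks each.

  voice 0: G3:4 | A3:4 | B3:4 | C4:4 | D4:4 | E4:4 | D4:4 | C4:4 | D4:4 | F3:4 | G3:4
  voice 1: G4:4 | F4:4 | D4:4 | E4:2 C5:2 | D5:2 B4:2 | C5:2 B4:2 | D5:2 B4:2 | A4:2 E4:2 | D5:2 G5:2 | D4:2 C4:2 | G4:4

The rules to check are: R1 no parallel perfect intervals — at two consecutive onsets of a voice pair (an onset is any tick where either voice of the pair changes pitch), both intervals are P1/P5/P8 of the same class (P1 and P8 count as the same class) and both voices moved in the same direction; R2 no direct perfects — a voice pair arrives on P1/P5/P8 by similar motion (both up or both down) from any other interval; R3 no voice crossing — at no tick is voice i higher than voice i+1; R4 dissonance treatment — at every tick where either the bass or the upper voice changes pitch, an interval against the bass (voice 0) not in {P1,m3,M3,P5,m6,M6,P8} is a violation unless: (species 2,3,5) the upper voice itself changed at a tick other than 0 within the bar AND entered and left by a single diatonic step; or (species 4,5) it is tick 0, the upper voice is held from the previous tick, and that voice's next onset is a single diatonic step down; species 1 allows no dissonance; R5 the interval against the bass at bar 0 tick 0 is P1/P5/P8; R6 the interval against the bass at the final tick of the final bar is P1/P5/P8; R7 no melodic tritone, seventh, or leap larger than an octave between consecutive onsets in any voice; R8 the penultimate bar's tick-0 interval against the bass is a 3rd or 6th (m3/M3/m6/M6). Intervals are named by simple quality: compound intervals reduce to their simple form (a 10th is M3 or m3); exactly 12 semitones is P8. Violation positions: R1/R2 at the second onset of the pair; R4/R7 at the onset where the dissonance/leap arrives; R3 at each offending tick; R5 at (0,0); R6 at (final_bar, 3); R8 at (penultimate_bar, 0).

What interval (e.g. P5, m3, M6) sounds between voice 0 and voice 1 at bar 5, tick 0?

m6

voice 0=E4 voice 1=C5 -> m6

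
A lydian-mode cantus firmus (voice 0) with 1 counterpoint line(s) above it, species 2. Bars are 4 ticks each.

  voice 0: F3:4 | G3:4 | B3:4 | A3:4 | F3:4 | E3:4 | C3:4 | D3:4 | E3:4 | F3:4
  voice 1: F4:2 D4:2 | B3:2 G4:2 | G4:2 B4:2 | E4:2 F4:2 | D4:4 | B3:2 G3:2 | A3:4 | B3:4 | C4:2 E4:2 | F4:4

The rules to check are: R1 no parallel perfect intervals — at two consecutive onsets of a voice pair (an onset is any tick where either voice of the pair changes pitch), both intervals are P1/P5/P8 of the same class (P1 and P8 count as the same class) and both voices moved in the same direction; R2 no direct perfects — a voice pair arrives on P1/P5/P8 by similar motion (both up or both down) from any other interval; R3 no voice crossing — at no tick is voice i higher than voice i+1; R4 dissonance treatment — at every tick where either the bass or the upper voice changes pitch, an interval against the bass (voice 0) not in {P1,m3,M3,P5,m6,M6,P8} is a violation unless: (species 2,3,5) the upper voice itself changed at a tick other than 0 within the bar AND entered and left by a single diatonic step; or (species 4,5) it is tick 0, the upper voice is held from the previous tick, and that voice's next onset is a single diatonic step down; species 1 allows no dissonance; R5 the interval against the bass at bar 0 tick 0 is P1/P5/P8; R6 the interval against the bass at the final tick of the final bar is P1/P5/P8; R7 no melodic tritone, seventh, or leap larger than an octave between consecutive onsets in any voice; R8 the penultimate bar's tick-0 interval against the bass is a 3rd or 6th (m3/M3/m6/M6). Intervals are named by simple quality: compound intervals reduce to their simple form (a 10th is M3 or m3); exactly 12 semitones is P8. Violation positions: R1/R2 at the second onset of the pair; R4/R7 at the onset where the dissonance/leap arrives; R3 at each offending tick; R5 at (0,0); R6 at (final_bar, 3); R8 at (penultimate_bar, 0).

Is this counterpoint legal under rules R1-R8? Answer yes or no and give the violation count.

No (3 violations)

bar 0: v0=F3 v1=F4 (P8)
bar 1: v0=G3 v1=B3 (M3)
bar 2: v0=B3 v1=G4 (m6)
bar 3: v0=A3 v1=E4 (P5)
bar 4: v0=F3 v1=D4 (M6)
bar 5: v0=E3 v1=B3 (P5)
bar 6: v0=C3 v1=A3 (M6)
bar 7: v0=D3 v1=B3 (M6)
bar 8: v0=E3 v1=C4 (m6)
bar 9: v0=F3 v1=F4 (P8)
  R2 @ bar3.0: B3/B4 P8 -> A3/E4 P5 similar
  R2 @ bar5.0: F3/D4 M6 -> E3/B3 P5 similar
  R1 @ bar9.0: E3/E4 P8 -> F3/F4 P8 similar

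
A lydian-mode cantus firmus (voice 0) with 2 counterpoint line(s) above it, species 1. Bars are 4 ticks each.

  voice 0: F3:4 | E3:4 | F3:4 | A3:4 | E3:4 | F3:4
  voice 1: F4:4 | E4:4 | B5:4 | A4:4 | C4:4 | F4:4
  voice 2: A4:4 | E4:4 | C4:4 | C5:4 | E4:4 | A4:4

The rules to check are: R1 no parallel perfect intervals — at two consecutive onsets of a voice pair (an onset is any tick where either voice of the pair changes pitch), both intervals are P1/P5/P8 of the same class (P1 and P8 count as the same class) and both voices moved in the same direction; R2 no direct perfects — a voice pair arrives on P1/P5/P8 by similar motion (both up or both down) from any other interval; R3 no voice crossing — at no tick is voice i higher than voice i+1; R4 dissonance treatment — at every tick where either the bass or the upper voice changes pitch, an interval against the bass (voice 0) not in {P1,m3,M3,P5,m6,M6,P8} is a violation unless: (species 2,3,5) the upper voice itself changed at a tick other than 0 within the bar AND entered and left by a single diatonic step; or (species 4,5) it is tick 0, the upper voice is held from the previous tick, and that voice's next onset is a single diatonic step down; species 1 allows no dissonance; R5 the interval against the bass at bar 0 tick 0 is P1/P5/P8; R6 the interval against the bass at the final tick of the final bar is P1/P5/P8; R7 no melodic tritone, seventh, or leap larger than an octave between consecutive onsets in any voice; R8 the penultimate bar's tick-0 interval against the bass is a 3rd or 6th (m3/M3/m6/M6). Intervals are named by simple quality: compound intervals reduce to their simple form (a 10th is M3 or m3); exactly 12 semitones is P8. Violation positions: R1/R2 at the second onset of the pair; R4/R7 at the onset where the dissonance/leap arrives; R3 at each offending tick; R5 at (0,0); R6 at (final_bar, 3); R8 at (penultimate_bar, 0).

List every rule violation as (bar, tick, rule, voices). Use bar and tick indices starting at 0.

bar 0: v0=F3 v1=F4 v2=A4 downbeat M3
bar 1: v0=E3 v1=E4 v2=E4 downbeat P8
bar 2: v0=F3 v1=B5 v2=C4 downbeat P5
bar 3: v0=A3 v1=A4 v2=C5 downbeat m3
bar 4: v0=E3 v1=C4 v2=E4 downbeat P8
bar 5: v0=F3 v1=F4 v2=A4 downbeat M3
  -> R5 @ bar 0 tick 0 v(0, 2): opens on M3
  -> R1 @ bar 1 tick 0 v(0, 1): F3/F4 P8 -> E3/E4 P8 similar
  -> R2 @ bar 1 tick 0 v(0, 2): F3/A4 M3 -> E3/E4 P8 similar
  -> R2 @ bar 1 tick 0 v(1, 2): F4/A4 M3 -> E4/E4 P1 similar
  -> R3 @ bar 2 tick 0 v(1, 2): B5 above C4
  -> R4 @ bar 2 tick 0 v(0, 1): F3/B5 TT untreated
  -> R7 @ bar 2 tick 0 v(1,): E4->B5 leap 19st
  -> R3 @ bar 2 tick 1 v(1, 2): B5 above C4
  -> R3 @ bar 2 tick 2 v(1, 2): B5 above C4
  -> R3 @ bar 2 tick 3 v(1, 2): B5 above C4
  -> R7 @ bar 3 tick 0 v(1,): B5->A4 leap 14st
  -> R2 @ bar 4 tick 0 v(0, 2): A3/C5 m3 -> E3/E4 P8 similar
  -> R8 @ bar 4 tick 0 v(0, 2): penult P8 not 3rd/6th
  -> R2 @ bar 5 tick 0 v(0, 1): E3/C4 m6 -> F3/F4 P8 similar
  -> R6 @ bar 5 tick 3 v(0, 2): closes on M3

(0, 0, R5, (0, 2))
(1, 0, R1, (0, 1))
(1, 0, R2, (0, 2))
(1, 0, R2, (1, 2))
(2, 0, R3, (1, 2))
(2, 0, R4, (0, 1))
(2, 0, R7, (1,))
(2, 1, R3, (1, 2))
(2, 2, R3, (1, 2))
(2, 3, R3, (1, 2))
(3, 0, R7, (1,))
(4, 0, R2, (0, 2))
(4, 0, R8, (0, 2))
(5, 0, R2, (0, 1))
(5, 3, R6, (0, 2))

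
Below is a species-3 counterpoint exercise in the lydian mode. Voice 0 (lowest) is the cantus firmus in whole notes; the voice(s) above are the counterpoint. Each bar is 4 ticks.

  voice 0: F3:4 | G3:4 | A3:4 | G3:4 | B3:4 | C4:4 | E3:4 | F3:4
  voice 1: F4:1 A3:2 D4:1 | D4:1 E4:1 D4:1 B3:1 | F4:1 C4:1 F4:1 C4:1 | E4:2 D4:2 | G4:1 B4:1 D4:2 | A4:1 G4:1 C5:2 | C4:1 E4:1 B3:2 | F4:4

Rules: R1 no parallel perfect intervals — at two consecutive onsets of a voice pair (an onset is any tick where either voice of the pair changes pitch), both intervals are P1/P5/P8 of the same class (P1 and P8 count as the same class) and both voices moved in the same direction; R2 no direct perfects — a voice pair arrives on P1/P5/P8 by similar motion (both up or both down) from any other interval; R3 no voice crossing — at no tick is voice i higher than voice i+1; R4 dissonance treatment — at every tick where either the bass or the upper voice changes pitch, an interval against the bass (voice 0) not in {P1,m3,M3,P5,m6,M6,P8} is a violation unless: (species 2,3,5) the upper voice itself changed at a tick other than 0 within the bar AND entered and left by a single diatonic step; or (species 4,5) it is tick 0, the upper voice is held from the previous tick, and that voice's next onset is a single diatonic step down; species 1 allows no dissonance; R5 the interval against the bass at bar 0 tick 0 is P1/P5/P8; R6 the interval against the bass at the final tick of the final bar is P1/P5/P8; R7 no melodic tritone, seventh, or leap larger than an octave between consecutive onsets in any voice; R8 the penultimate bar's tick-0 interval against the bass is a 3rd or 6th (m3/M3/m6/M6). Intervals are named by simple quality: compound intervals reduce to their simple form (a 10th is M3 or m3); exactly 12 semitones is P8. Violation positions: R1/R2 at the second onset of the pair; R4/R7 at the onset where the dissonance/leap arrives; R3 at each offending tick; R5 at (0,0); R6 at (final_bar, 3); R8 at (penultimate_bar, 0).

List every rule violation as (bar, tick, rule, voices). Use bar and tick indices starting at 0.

(2, 0, R7, (1,))
(7, 0, R2, (0, 1))
(7, 0, R7, (1,))

bar 0: v0=F3 v1=F4 downbeat P8
bar 1: v0=G3 v1=D4 downbeat P5
bar 2: v0=A3 v1=F4 downbeat m6
bar 3: v0=G3 v1=E4 downbeat M6
bar 4: v0=B3 v1=G4 downbeat m6
bar 5: v0=C4 v1=A4 downbeat M6
bar 6: v0=E3 v1=C4 downbeat m6
bar 7: v0=F3 v1=F4 downbeat P8
  -> R7 @ bar 2 tick 0 v(1,): B3->F4 leap 6st
  -> R2 @ bar 7 tick 0 v(0, 1): E3/B3 P5 -> F3/F4 P8 similar
  -> R7 @ bar 7 tick 0 v(1,): B3->F4 leap 6st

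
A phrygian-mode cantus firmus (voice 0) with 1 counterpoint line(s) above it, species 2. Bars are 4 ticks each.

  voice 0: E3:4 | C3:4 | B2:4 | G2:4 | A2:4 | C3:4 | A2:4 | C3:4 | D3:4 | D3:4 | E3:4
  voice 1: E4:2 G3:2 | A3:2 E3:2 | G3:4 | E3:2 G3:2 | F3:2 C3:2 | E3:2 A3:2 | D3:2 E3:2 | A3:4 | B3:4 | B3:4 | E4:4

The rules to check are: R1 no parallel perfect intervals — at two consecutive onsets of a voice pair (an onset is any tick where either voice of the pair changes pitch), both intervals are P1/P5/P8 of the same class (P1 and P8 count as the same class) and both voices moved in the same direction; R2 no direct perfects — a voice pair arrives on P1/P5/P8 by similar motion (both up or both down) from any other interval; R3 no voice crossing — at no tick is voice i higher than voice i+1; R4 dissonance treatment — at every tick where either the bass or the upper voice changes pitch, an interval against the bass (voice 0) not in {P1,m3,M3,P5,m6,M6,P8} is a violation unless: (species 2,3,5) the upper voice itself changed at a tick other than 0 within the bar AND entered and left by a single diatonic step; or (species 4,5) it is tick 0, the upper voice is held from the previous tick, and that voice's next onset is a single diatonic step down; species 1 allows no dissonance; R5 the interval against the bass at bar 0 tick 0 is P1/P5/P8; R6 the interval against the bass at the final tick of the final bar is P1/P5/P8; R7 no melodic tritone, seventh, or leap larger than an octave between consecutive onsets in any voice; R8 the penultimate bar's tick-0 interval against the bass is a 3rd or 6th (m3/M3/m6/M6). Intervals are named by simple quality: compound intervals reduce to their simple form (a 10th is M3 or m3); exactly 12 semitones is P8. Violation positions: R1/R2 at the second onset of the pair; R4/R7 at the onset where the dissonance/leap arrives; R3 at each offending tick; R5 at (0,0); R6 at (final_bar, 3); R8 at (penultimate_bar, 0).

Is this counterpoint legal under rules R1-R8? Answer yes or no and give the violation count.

No (2 violations)

bar 0: v0=E3 v1=E4 (P8)
bar 1: v0=C3 v1=A3 (M6)
bar 2: v0=B2 v1=G3 (m6)
bar 3: v0=G2 v1=E3 (M6)
bar 4: v0=A2 v1=F3 (m6)
bar 5: v0=C3 v1=E3 (M3)
bar 6: v0=A2 v1=D3 (P4)
bar 7: v0=C3 v1=A3 (M6)
bar 8: v0=D3 v1=B3 (M6)
bar 9: v0=D3 v1=B3 (M6)
bar 10: v0=E3 v1=E4 (P8)
  R4 @ bar6.0: A2/D3 P4 untreated
  R2 @ bar10.0: D3/B3 M6 -> E3/E4 P8 similar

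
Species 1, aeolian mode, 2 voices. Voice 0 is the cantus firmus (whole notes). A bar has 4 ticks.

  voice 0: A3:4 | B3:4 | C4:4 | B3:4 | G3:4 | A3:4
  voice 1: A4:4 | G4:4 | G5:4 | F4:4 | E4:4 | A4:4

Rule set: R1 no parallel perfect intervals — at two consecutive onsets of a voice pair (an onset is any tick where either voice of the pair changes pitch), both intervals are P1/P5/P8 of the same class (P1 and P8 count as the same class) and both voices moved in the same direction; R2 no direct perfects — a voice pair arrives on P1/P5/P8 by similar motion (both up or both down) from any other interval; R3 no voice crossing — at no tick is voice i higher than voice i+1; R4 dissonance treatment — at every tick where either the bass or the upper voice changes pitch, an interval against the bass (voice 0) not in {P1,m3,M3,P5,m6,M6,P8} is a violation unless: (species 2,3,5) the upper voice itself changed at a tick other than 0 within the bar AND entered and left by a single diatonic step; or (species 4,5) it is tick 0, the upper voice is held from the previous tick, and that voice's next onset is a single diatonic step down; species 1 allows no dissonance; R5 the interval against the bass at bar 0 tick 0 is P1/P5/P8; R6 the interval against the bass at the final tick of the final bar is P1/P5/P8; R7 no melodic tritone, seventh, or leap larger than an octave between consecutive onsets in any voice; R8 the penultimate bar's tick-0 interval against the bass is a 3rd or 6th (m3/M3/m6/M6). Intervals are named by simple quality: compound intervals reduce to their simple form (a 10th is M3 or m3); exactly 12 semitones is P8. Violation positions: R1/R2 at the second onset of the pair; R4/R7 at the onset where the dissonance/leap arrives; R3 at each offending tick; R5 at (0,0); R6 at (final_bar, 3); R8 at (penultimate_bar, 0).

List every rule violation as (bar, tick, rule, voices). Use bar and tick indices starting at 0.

bar 0: v0=A3 v1=A4 downbeat P8
bar 1: v0=B3 v1=G4 downbeat m6
bar 2: v0=C4 v1=G5 downbeat P5
bar 3: v0=B3 v1=F4 downbeat TT
bar 4: v0=G3 v1=E4 downbeat M6
bar 5: v0=A3 v1=A4 downbeat P8
  -> R2 @ bar 2 tick 0 v(0, 1): B3/G4 m6 -> C4/G5 P5 similar
  -> R4 @ bar 3 tick 0 v(0, 1): B3/F4 TT untreated
  -> R7 @ bar 3 tick 0 v(1,): G5->F4 leap 14st
  -> R2 @ bar 5 tick 0 v(0, 1): G3/E4 M6 -> A3/A4 P8 similar

(2, 0, R2, (0, 1))
(3, 0, R4, (0, 1))
(3, 0, R7, (1,))
(5, 0, R2, (0, 1))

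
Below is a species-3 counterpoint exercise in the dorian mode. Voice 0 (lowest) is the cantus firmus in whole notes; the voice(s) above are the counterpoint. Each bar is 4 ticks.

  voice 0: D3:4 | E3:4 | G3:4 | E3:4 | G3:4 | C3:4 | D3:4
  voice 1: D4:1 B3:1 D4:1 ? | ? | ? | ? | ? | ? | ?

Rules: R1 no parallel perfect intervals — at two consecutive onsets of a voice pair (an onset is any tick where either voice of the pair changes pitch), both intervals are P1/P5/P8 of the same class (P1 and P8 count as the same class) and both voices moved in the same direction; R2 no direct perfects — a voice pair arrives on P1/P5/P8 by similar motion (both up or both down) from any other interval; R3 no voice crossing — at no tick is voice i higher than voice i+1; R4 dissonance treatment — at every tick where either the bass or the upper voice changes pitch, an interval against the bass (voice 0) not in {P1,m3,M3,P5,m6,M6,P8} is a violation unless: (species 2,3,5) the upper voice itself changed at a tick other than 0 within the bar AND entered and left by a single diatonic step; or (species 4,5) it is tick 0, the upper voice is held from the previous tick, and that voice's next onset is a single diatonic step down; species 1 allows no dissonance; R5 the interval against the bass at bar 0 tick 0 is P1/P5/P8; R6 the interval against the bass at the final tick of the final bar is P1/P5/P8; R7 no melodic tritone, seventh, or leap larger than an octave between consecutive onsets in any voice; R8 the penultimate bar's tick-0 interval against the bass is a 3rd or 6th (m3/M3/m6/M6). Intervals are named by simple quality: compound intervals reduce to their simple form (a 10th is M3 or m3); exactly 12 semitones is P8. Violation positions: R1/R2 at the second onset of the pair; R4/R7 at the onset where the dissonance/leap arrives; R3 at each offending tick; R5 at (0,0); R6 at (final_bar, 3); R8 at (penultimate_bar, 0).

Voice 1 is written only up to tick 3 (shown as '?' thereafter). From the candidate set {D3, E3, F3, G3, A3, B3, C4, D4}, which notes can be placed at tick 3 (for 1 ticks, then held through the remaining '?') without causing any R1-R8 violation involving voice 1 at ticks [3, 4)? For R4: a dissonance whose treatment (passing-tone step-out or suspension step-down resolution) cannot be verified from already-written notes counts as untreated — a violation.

D3: legal
E3: violates R4,R7
F3: legal
G3: violates R4
A3: legal
B3: legal
C4: violates R4
D4: legal

{A3, B3, D3, D4, F3}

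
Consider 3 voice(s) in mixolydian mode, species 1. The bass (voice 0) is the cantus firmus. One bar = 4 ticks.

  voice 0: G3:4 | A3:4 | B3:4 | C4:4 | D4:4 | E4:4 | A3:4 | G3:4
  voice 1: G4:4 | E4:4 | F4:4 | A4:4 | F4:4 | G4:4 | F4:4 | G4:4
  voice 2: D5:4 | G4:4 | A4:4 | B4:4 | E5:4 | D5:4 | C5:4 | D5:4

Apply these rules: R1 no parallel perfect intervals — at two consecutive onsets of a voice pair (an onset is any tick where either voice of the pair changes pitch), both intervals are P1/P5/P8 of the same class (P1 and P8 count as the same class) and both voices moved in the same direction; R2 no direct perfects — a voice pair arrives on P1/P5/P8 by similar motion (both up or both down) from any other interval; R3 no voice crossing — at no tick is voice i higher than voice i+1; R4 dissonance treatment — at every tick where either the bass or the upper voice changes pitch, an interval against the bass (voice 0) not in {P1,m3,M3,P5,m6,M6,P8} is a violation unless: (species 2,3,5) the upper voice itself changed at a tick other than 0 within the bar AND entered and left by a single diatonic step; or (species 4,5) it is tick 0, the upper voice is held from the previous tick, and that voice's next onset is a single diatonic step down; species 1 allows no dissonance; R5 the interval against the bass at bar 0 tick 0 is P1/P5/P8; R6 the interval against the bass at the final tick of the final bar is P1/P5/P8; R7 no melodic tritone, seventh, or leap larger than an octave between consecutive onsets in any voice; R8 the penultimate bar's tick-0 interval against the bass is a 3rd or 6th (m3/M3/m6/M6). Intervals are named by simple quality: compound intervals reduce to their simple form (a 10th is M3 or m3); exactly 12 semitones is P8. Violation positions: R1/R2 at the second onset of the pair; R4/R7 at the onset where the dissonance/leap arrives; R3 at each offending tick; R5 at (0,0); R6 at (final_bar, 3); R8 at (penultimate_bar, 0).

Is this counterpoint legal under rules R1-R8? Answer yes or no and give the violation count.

bar 0: v0=G3 v1=G4 v2=D5 (P5)
bar 1: v0=A3 v1=E4 v2=G4 (m7)
bar 2: v0=B3 v1=F4 v2=A4 (m7)
bar 3: v0=C4 v1=A4 v2=B4 (M7)
bar 4: v0=D4 v1=F4 v2=E5 (M2)
bar 5: v0=E4 v1=G4 v2=D5 (m7)
bar 6: v0=A3 v1=F4 v2=C5 (m3)
bar 7: v0=G3 v1=G4 v2=D5 (P5)
  R4 @ bar1.0: A3/G4 m7 untreated
  R4 @ bar2.0: B3/F4 TT untreated
  R4 @ bar2.0: B3/A4 m7 untreated
  R4 @ bar3.0: C4/B4 M7 untreated
  R4 @ bar4.0: D4/E5 M2 untreated
  R4 @ bar5.0: E4/D5 m7 untreated
  R1 @ bar6.0: G4/D5 P5 -> F4/C5 P5 similar
  R1 @ bar7.0: F4/C5 P5 -> G4/D5 P5 similar

No (8 violations)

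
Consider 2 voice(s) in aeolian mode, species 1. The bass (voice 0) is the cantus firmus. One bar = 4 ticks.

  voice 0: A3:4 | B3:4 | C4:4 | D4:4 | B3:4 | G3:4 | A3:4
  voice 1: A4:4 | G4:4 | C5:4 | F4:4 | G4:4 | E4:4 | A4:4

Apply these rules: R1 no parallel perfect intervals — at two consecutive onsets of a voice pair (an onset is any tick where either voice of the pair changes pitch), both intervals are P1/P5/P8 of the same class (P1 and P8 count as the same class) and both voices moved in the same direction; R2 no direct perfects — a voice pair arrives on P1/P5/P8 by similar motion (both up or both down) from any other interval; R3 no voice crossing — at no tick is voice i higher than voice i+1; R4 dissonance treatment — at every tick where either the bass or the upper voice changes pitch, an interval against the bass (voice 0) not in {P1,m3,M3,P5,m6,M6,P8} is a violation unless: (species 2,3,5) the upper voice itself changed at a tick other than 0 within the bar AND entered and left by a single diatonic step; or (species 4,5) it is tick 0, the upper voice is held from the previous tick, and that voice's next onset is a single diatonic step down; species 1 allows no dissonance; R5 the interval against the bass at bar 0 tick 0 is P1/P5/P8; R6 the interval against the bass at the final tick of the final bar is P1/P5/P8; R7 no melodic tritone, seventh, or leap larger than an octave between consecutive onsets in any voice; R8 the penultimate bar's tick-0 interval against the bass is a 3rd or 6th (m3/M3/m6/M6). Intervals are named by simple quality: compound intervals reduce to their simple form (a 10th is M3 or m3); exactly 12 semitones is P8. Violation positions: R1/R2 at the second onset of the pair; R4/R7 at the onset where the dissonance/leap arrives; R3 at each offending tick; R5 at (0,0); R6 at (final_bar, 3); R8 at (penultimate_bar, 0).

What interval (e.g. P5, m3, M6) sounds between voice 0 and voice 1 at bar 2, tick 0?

voice 0=C4 voice 1=C5 -> P8

P8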